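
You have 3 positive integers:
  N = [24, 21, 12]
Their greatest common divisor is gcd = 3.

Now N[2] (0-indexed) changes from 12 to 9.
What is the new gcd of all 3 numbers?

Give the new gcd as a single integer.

Numbers: [24, 21, 12], gcd = 3
Change: index 2, 12 -> 9
gcd of the OTHER numbers (without index 2): gcd([24, 21]) = 3
New gcd = gcd(g_others, new_val) = gcd(3, 9) = 3

Answer: 3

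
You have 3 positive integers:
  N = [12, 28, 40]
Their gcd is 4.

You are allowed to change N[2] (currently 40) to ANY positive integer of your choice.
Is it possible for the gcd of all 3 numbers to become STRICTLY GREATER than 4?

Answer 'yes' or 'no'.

Answer: no

Derivation:
Current gcd = 4
gcd of all OTHER numbers (without N[2]=40): gcd([12, 28]) = 4
The new gcd after any change is gcd(4, new_value).
This can be at most 4.
Since 4 = old gcd 4, the gcd can only stay the same or decrease.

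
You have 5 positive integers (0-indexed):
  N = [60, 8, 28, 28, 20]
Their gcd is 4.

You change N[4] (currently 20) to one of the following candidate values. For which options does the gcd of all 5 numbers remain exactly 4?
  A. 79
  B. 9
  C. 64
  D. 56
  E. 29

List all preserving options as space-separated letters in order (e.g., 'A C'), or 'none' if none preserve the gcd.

Old gcd = 4; gcd of others (without N[4]) = 4
New gcd for candidate v: gcd(4, v). Preserves old gcd iff gcd(4, v) = 4.
  Option A: v=79, gcd(4,79)=1 -> changes
  Option B: v=9, gcd(4,9)=1 -> changes
  Option C: v=64, gcd(4,64)=4 -> preserves
  Option D: v=56, gcd(4,56)=4 -> preserves
  Option E: v=29, gcd(4,29)=1 -> changes

Answer: C D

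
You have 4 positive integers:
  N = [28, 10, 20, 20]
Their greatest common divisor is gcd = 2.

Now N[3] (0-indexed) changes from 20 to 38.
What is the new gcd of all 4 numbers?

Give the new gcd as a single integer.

Numbers: [28, 10, 20, 20], gcd = 2
Change: index 3, 20 -> 38
gcd of the OTHER numbers (without index 3): gcd([28, 10, 20]) = 2
New gcd = gcd(g_others, new_val) = gcd(2, 38) = 2

Answer: 2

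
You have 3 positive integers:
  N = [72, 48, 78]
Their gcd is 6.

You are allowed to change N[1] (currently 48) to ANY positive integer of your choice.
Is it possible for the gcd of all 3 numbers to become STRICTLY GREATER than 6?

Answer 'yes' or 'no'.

Answer: no

Derivation:
Current gcd = 6
gcd of all OTHER numbers (without N[1]=48): gcd([72, 78]) = 6
The new gcd after any change is gcd(6, new_value).
This can be at most 6.
Since 6 = old gcd 6, the gcd can only stay the same or decrease.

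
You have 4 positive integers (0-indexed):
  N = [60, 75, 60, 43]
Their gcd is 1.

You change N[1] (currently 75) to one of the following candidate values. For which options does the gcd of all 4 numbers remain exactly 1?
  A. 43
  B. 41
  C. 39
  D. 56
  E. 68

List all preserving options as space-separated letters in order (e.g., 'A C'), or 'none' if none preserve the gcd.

Old gcd = 1; gcd of others (without N[1]) = 1
New gcd for candidate v: gcd(1, v). Preserves old gcd iff gcd(1, v) = 1.
  Option A: v=43, gcd(1,43)=1 -> preserves
  Option B: v=41, gcd(1,41)=1 -> preserves
  Option C: v=39, gcd(1,39)=1 -> preserves
  Option D: v=56, gcd(1,56)=1 -> preserves
  Option E: v=68, gcd(1,68)=1 -> preserves

Answer: A B C D E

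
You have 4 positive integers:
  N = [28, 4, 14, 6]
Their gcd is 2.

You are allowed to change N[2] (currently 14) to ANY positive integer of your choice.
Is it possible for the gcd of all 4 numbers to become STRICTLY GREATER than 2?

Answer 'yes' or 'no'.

Answer: no

Derivation:
Current gcd = 2
gcd of all OTHER numbers (without N[2]=14): gcd([28, 4, 6]) = 2
The new gcd after any change is gcd(2, new_value).
This can be at most 2.
Since 2 = old gcd 2, the gcd can only stay the same or decrease.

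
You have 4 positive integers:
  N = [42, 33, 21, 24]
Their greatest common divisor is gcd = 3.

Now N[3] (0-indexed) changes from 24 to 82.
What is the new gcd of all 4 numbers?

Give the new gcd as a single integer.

Numbers: [42, 33, 21, 24], gcd = 3
Change: index 3, 24 -> 82
gcd of the OTHER numbers (without index 3): gcd([42, 33, 21]) = 3
New gcd = gcd(g_others, new_val) = gcd(3, 82) = 1

Answer: 1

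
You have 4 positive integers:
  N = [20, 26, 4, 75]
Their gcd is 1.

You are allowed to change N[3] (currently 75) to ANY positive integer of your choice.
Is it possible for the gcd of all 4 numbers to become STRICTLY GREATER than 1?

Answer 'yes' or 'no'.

Answer: yes

Derivation:
Current gcd = 1
gcd of all OTHER numbers (without N[3]=75): gcd([20, 26, 4]) = 2
The new gcd after any change is gcd(2, new_value).
This can be at most 2.
Since 2 > old gcd 1, the gcd CAN increase (e.g., set N[3] = 2).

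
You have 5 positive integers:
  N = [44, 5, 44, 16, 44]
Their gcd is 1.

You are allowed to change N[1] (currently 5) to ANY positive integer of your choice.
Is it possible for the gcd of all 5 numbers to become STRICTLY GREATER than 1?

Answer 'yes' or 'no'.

Answer: yes

Derivation:
Current gcd = 1
gcd of all OTHER numbers (without N[1]=5): gcd([44, 44, 16, 44]) = 4
The new gcd after any change is gcd(4, new_value).
This can be at most 4.
Since 4 > old gcd 1, the gcd CAN increase (e.g., set N[1] = 4).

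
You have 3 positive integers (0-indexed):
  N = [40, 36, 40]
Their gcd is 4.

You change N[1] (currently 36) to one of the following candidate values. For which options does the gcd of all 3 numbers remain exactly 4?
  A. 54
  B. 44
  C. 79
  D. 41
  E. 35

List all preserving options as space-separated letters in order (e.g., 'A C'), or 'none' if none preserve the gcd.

Old gcd = 4; gcd of others (without N[1]) = 40
New gcd for candidate v: gcd(40, v). Preserves old gcd iff gcd(40, v) = 4.
  Option A: v=54, gcd(40,54)=2 -> changes
  Option B: v=44, gcd(40,44)=4 -> preserves
  Option C: v=79, gcd(40,79)=1 -> changes
  Option D: v=41, gcd(40,41)=1 -> changes
  Option E: v=35, gcd(40,35)=5 -> changes

Answer: B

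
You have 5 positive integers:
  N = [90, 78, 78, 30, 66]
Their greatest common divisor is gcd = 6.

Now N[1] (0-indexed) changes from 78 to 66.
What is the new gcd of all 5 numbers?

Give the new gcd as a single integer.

Numbers: [90, 78, 78, 30, 66], gcd = 6
Change: index 1, 78 -> 66
gcd of the OTHER numbers (without index 1): gcd([90, 78, 30, 66]) = 6
New gcd = gcd(g_others, new_val) = gcd(6, 66) = 6

Answer: 6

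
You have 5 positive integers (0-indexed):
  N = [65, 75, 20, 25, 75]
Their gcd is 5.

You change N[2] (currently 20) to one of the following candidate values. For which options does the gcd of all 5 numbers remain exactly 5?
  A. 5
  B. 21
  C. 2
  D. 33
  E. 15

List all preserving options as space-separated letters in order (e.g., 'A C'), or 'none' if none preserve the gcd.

Answer: A E

Derivation:
Old gcd = 5; gcd of others (without N[2]) = 5
New gcd for candidate v: gcd(5, v). Preserves old gcd iff gcd(5, v) = 5.
  Option A: v=5, gcd(5,5)=5 -> preserves
  Option B: v=21, gcd(5,21)=1 -> changes
  Option C: v=2, gcd(5,2)=1 -> changes
  Option D: v=33, gcd(5,33)=1 -> changes
  Option E: v=15, gcd(5,15)=5 -> preserves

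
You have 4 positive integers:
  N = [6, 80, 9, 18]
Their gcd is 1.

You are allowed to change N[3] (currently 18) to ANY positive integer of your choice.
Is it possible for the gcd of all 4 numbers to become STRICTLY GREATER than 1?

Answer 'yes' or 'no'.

Current gcd = 1
gcd of all OTHER numbers (without N[3]=18): gcd([6, 80, 9]) = 1
The new gcd after any change is gcd(1, new_value).
This can be at most 1.
Since 1 = old gcd 1, the gcd can only stay the same or decrease.

Answer: no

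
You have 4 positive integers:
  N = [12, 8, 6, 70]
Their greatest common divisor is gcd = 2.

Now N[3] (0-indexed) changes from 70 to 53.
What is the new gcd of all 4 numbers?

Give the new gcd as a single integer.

Numbers: [12, 8, 6, 70], gcd = 2
Change: index 3, 70 -> 53
gcd of the OTHER numbers (without index 3): gcd([12, 8, 6]) = 2
New gcd = gcd(g_others, new_val) = gcd(2, 53) = 1

Answer: 1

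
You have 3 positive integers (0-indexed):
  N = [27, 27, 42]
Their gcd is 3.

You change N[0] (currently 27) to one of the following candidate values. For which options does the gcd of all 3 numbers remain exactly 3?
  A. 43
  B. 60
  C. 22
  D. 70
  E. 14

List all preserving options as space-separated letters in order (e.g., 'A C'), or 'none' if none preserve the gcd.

Answer: B

Derivation:
Old gcd = 3; gcd of others (without N[0]) = 3
New gcd for candidate v: gcd(3, v). Preserves old gcd iff gcd(3, v) = 3.
  Option A: v=43, gcd(3,43)=1 -> changes
  Option B: v=60, gcd(3,60)=3 -> preserves
  Option C: v=22, gcd(3,22)=1 -> changes
  Option D: v=70, gcd(3,70)=1 -> changes
  Option E: v=14, gcd(3,14)=1 -> changes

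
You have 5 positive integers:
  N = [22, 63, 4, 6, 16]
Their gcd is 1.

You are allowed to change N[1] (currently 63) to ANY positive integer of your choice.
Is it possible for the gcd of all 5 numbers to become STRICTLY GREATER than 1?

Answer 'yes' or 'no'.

Answer: yes

Derivation:
Current gcd = 1
gcd of all OTHER numbers (without N[1]=63): gcd([22, 4, 6, 16]) = 2
The new gcd after any change is gcd(2, new_value).
This can be at most 2.
Since 2 > old gcd 1, the gcd CAN increase (e.g., set N[1] = 2).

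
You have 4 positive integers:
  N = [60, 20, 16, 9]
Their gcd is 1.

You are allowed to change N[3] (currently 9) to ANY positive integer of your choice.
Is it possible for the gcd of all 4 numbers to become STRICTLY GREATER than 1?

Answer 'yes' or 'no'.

Answer: yes

Derivation:
Current gcd = 1
gcd of all OTHER numbers (without N[3]=9): gcd([60, 20, 16]) = 4
The new gcd after any change is gcd(4, new_value).
This can be at most 4.
Since 4 > old gcd 1, the gcd CAN increase (e.g., set N[3] = 4).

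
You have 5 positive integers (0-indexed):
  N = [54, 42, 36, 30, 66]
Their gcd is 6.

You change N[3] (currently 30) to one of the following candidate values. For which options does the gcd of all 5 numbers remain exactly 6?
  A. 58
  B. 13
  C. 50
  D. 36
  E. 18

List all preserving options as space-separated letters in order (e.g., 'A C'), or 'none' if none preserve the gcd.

Answer: D E

Derivation:
Old gcd = 6; gcd of others (without N[3]) = 6
New gcd for candidate v: gcd(6, v). Preserves old gcd iff gcd(6, v) = 6.
  Option A: v=58, gcd(6,58)=2 -> changes
  Option B: v=13, gcd(6,13)=1 -> changes
  Option C: v=50, gcd(6,50)=2 -> changes
  Option D: v=36, gcd(6,36)=6 -> preserves
  Option E: v=18, gcd(6,18)=6 -> preserves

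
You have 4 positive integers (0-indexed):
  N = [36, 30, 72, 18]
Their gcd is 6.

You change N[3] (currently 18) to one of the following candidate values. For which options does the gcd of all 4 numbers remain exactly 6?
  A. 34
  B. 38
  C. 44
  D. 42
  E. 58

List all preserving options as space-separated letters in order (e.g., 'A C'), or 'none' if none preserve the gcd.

Old gcd = 6; gcd of others (without N[3]) = 6
New gcd for candidate v: gcd(6, v). Preserves old gcd iff gcd(6, v) = 6.
  Option A: v=34, gcd(6,34)=2 -> changes
  Option B: v=38, gcd(6,38)=2 -> changes
  Option C: v=44, gcd(6,44)=2 -> changes
  Option D: v=42, gcd(6,42)=6 -> preserves
  Option E: v=58, gcd(6,58)=2 -> changes

Answer: D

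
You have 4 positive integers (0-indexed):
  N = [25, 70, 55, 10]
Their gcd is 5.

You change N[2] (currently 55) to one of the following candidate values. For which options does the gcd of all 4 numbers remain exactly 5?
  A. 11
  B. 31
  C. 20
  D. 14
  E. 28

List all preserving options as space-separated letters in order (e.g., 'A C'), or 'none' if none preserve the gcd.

Old gcd = 5; gcd of others (without N[2]) = 5
New gcd for candidate v: gcd(5, v). Preserves old gcd iff gcd(5, v) = 5.
  Option A: v=11, gcd(5,11)=1 -> changes
  Option B: v=31, gcd(5,31)=1 -> changes
  Option C: v=20, gcd(5,20)=5 -> preserves
  Option D: v=14, gcd(5,14)=1 -> changes
  Option E: v=28, gcd(5,28)=1 -> changes

Answer: C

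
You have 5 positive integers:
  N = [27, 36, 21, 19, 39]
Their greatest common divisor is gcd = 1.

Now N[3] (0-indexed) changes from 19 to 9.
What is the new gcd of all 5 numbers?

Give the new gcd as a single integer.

Numbers: [27, 36, 21, 19, 39], gcd = 1
Change: index 3, 19 -> 9
gcd of the OTHER numbers (without index 3): gcd([27, 36, 21, 39]) = 3
New gcd = gcd(g_others, new_val) = gcd(3, 9) = 3

Answer: 3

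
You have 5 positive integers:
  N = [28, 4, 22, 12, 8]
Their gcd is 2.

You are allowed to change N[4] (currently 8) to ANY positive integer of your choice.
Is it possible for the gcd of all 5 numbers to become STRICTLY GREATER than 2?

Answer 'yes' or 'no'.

Current gcd = 2
gcd of all OTHER numbers (without N[4]=8): gcd([28, 4, 22, 12]) = 2
The new gcd after any change is gcd(2, new_value).
This can be at most 2.
Since 2 = old gcd 2, the gcd can only stay the same or decrease.

Answer: no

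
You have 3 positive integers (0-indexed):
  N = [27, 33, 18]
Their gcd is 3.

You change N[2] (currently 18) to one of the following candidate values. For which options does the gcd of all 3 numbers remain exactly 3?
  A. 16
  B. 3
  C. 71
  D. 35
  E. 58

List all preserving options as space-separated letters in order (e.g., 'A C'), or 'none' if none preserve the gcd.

Old gcd = 3; gcd of others (without N[2]) = 3
New gcd for candidate v: gcd(3, v). Preserves old gcd iff gcd(3, v) = 3.
  Option A: v=16, gcd(3,16)=1 -> changes
  Option B: v=3, gcd(3,3)=3 -> preserves
  Option C: v=71, gcd(3,71)=1 -> changes
  Option D: v=35, gcd(3,35)=1 -> changes
  Option E: v=58, gcd(3,58)=1 -> changes

Answer: B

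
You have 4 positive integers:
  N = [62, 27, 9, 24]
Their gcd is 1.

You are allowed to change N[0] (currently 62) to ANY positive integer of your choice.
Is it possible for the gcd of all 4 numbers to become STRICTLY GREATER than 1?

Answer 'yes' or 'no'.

Answer: yes

Derivation:
Current gcd = 1
gcd of all OTHER numbers (without N[0]=62): gcd([27, 9, 24]) = 3
The new gcd after any change is gcd(3, new_value).
This can be at most 3.
Since 3 > old gcd 1, the gcd CAN increase (e.g., set N[0] = 3).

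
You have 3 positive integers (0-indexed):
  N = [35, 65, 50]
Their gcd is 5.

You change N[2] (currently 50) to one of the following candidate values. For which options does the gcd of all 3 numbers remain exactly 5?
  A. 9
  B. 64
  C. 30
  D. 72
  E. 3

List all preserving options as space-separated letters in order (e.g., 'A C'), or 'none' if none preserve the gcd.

Answer: C

Derivation:
Old gcd = 5; gcd of others (without N[2]) = 5
New gcd for candidate v: gcd(5, v). Preserves old gcd iff gcd(5, v) = 5.
  Option A: v=9, gcd(5,9)=1 -> changes
  Option B: v=64, gcd(5,64)=1 -> changes
  Option C: v=30, gcd(5,30)=5 -> preserves
  Option D: v=72, gcd(5,72)=1 -> changes
  Option E: v=3, gcd(5,3)=1 -> changes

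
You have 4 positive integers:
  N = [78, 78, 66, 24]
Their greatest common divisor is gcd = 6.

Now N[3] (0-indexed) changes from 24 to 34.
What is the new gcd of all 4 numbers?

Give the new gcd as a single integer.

Answer: 2

Derivation:
Numbers: [78, 78, 66, 24], gcd = 6
Change: index 3, 24 -> 34
gcd of the OTHER numbers (without index 3): gcd([78, 78, 66]) = 6
New gcd = gcd(g_others, new_val) = gcd(6, 34) = 2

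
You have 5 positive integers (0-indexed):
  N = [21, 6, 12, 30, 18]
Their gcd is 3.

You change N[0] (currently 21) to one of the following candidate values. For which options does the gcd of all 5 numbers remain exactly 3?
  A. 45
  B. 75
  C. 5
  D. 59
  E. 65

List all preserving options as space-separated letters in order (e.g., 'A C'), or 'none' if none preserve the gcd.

Answer: A B

Derivation:
Old gcd = 3; gcd of others (without N[0]) = 6
New gcd for candidate v: gcd(6, v). Preserves old gcd iff gcd(6, v) = 3.
  Option A: v=45, gcd(6,45)=3 -> preserves
  Option B: v=75, gcd(6,75)=3 -> preserves
  Option C: v=5, gcd(6,5)=1 -> changes
  Option D: v=59, gcd(6,59)=1 -> changes
  Option E: v=65, gcd(6,65)=1 -> changes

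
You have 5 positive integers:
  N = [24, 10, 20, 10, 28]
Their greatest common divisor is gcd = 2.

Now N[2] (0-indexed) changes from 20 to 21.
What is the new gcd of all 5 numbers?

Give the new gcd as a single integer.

Numbers: [24, 10, 20, 10, 28], gcd = 2
Change: index 2, 20 -> 21
gcd of the OTHER numbers (without index 2): gcd([24, 10, 10, 28]) = 2
New gcd = gcd(g_others, new_val) = gcd(2, 21) = 1

Answer: 1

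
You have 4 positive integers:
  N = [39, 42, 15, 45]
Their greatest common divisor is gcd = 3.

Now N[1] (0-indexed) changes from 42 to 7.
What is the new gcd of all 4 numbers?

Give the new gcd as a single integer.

Answer: 1

Derivation:
Numbers: [39, 42, 15, 45], gcd = 3
Change: index 1, 42 -> 7
gcd of the OTHER numbers (without index 1): gcd([39, 15, 45]) = 3
New gcd = gcd(g_others, new_val) = gcd(3, 7) = 1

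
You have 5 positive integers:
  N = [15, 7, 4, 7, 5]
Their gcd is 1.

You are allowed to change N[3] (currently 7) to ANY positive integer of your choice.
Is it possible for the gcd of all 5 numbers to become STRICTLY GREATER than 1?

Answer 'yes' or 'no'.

Answer: no

Derivation:
Current gcd = 1
gcd of all OTHER numbers (without N[3]=7): gcd([15, 7, 4, 5]) = 1
The new gcd after any change is gcd(1, new_value).
This can be at most 1.
Since 1 = old gcd 1, the gcd can only stay the same or decrease.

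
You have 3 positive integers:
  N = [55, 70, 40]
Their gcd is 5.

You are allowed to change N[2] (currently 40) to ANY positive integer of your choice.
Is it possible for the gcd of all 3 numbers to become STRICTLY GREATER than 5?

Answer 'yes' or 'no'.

Answer: no

Derivation:
Current gcd = 5
gcd of all OTHER numbers (without N[2]=40): gcd([55, 70]) = 5
The new gcd after any change is gcd(5, new_value).
This can be at most 5.
Since 5 = old gcd 5, the gcd can only stay the same or decrease.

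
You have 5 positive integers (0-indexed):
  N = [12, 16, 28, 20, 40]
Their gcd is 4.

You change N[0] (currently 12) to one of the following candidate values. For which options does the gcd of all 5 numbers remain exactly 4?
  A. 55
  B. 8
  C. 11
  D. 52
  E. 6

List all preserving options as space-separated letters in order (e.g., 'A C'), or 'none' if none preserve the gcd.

Answer: B D

Derivation:
Old gcd = 4; gcd of others (without N[0]) = 4
New gcd for candidate v: gcd(4, v). Preserves old gcd iff gcd(4, v) = 4.
  Option A: v=55, gcd(4,55)=1 -> changes
  Option B: v=8, gcd(4,8)=4 -> preserves
  Option C: v=11, gcd(4,11)=1 -> changes
  Option D: v=52, gcd(4,52)=4 -> preserves
  Option E: v=6, gcd(4,6)=2 -> changes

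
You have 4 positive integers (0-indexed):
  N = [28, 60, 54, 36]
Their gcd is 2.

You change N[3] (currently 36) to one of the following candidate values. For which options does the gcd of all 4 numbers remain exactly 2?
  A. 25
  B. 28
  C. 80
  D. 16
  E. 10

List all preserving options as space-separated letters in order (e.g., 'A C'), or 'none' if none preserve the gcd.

Answer: B C D E

Derivation:
Old gcd = 2; gcd of others (without N[3]) = 2
New gcd for candidate v: gcd(2, v). Preserves old gcd iff gcd(2, v) = 2.
  Option A: v=25, gcd(2,25)=1 -> changes
  Option B: v=28, gcd(2,28)=2 -> preserves
  Option C: v=80, gcd(2,80)=2 -> preserves
  Option D: v=16, gcd(2,16)=2 -> preserves
  Option E: v=10, gcd(2,10)=2 -> preserves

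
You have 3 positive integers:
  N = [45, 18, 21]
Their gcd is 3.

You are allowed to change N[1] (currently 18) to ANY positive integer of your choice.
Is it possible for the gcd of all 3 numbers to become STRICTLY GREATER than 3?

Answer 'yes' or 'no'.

Current gcd = 3
gcd of all OTHER numbers (without N[1]=18): gcd([45, 21]) = 3
The new gcd after any change is gcd(3, new_value).
This can be at most 3.
Since 3 = old gcd 3, the gcd can only stay the same or decrease.

Answer: no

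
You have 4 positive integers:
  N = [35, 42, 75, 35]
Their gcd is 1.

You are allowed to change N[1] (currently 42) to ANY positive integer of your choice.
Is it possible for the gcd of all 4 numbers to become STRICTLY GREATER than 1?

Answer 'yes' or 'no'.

Current gcd = 1
gcd of all OTHER numbers (without N[1]=42): gcd([35, 75, 35]) = 5
The new gcd after any change is gcd(5, new_value).
This can be at most 5.
Since 5 > old gcd 1, the gcd CAN increase (e.g., set N[1] = 5).

Answer: yes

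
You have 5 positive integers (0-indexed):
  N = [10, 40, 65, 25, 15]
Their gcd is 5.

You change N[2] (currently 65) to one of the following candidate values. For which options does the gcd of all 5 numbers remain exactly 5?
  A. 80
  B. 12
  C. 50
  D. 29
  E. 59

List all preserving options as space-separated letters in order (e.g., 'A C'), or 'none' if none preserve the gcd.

Old gcd = 5; gcd of others (without N[2]) = 5
New gcd for candidate v: gcd(5, v). Preserves old gcd iff gcd(5, v) = 5.
  Option A: v=80, gcd(5,80)=5 -> preserves
  Option B: v=12, gcd(5,12)=1 -> changes
  Option C: v=50, gcd(5,50)=5 -> preserves
  Option D: v=29, gcd(5,29)=1 -> changes
  Option E: v=59, gcd(5,59)=1 -> changes

Answer: A C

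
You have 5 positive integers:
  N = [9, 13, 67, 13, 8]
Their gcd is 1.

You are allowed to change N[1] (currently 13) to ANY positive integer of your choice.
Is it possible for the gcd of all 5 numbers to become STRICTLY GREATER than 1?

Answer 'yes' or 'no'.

Current gcd = 1
gcd of all OTHER numbers (without N[1]=13): gcd([9, 67, 13, 8]) = 1
The new gcd after any change is gcd(1, new_value).
This can be at most 1.
Since 1 = old gcd 1, the gcd can only stay the same or decrease.

Answer: no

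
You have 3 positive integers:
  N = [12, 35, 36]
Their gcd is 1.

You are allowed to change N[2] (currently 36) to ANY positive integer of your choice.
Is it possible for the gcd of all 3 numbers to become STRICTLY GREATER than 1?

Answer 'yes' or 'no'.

Current gcd = 1
gcd of all OTHER numbers (without N[2]=36): gcd([12, 35]) = 1
The new gcd after any change is gcd(1, new_value).
This can be at most 1.
Since 1 = old gcd 1, the gcd can only stay the same or decrease.

Answer: no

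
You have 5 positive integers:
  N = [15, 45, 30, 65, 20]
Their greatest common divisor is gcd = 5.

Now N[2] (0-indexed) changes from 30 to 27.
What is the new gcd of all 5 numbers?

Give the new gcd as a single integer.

Answer: 1

Derivation:
Numbers: [15, 45, 30, 65, 20], gcd = 5
Change: index 2, 30 -> 27
gcd of the OTHER numbers (without index 2): gcd([15, 45, 65, 20]) = 5
New gcd = gcd(g_others, new_val) = gcd(5, 27) = 1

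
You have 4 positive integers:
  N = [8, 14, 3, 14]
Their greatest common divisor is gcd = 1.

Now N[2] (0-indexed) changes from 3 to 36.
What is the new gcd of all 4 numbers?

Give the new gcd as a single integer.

Answer: 2

Derivation:
Numbers: [8, 14, 3, 14], gcd = 1
Change: index 2, 3 -> 36
gcd of the OTHER numbers (without index 2): gcd([8, 14, 14]) = 2
New gcd = gcd(g_others, new_val) = gcd(2, 36) = 2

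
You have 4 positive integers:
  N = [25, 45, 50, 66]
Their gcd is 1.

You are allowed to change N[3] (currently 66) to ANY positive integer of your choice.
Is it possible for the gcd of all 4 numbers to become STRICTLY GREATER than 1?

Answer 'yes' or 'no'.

Answer: yes

Derivation:
Current gcd = 1
gcd of all OTHER numbers (without N[3]=66): gcd([25, 45, 50]) = 5
The new gcd after any change is gcd(5, new_value).
This can be at most 5.
Since 5 > old gcd 1, the gcd CAN increase (e.g., set N[3] = 5).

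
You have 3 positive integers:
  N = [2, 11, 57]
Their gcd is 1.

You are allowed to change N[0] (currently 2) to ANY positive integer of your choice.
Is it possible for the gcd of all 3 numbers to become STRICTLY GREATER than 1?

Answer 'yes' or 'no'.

Answer: no

Derivation:
Current gcd = 1
gcd of all OTHER numbers (without N[0]=2): gcd([11, 57]) = 1
The new gcd after any change is gcd(1, new_value).
This can be at most 1.
Since 1 = old gcd 1, the gcd can only stay the same or decrease.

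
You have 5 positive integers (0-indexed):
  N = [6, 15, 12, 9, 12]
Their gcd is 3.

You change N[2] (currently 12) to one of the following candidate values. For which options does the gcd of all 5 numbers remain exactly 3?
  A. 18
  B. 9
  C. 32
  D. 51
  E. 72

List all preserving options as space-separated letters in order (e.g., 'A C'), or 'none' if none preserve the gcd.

Old gcd = 3; gcd of others (without N[2]) = 3
New gcd for candidate v: gcd(3, v). Preserves old gcd iff gcd(3, v) = 3.
  Option A: v=18, gcd(3,18)=3 -> preserves
  Option B: v=9, gcd(3,9)=3 -> preserves
  Option C: v=32, gcd(3,32)=1 -> changes
  Option D: v=51, gcd(3,51)=3 -> preserves
  Option E: v=72, gcd(3,72)=3 -> preserves

Answer: A B D E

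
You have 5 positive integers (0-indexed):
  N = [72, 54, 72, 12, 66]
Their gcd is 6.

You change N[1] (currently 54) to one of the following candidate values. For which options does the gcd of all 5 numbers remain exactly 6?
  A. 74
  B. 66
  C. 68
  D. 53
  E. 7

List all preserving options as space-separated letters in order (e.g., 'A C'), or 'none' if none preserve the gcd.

Answer: B

Derivation:
Old gcd = 6; gcd of others (without N[1]) = 6
New gcd for candidate v: gcd(6, v). Preserves old gcd iff gcd(6, v) = 6.
  Option A: v=74, gcd(6,74)=2 -> changes
  Option B: v=66, gcd(6,66)=6 -> preserves
  Option C: v=68, gcd(6,68)=2 -> changes
  Option D: v=53, gcd(6,53)=1 -> changes
  Option E: v=7, gcd(6,7)=1 -> changes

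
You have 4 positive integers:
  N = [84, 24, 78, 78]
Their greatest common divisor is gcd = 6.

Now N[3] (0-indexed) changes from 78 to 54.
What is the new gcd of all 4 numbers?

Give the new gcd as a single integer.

Numbers: [84, 24, 78, 78], gcd = 6
Change: index 3, 78 -> 54
gcd of the OTHER numbers (without index 3): gcd([84, 24, 78]) = 6
New gcd = gcd(g_others, new_val) = gcd(6, 54) = 6

Answer: 6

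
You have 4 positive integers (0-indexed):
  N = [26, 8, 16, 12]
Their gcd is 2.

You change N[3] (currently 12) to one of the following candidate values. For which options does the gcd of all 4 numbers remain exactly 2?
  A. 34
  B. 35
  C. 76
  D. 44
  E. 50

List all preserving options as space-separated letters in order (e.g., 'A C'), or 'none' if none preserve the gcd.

Old gcd = 2; gcd of others (without N[3]) = 2
New gcd for candidate v: gcd(2, v). Preserves old gcd iff gcd(2, v) = 2.
  Option A: v=34, gcd(2,34)=2 -> preserves
  Option B: v=35, gcd(2,35)=1 -> changes
  Option C: v=76, gcd(2,76)=2 -> preserves
  Option D: v=44, gcd(2,44)=2 -> preserves
  Option E: v=50, gcd(2,50)=2 -> preserves

Answer: A C D E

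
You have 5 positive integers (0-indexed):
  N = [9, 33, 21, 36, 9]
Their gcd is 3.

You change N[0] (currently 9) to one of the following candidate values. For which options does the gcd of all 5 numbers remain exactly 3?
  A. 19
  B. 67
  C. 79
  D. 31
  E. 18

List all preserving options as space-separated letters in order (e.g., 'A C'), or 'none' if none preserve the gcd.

Old gcd = 3; gcd of others (without N[0]) = 3
New gcd for candidate v: gcd(3, v). Preserves old gcd iff gcd(3, v) = 3.
  Option A: v=19, gcd(3,19)=1 -> changes
  Option B: v=67, gcd(3,67)=1 -> changes
  Option C: v=79, gcd(3,79)=1 -> changes
  Option D: v=31, gcd(3,31)=1 -> changes
  Option E: v=18, gcd(3,18)=3 -> preserves

Answer: E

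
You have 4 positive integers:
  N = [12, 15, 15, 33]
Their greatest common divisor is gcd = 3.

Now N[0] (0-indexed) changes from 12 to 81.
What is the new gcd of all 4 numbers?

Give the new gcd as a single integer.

Answer: 3

Derivation:
Numbers: [12, 15, 15, 33], gcd = 3
Change: index 0, 12 -> 81
gcd of the OTHER numbers (without index 0): gcd([15, 15, 33]) = 3
New gcd = gcd(g_others, new_val) = gcd(3, 81) = 3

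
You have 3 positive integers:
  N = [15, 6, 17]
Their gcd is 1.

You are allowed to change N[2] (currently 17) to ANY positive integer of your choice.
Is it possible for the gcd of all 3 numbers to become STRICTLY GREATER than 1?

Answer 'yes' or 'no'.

Current gcd = 1
gcd of all OTHER numbers (without N[2]=17): gcd([15, 6]) = 3
The new gcd after any change is gcd(3, new_value).
This can be at most 3.
Since 3 > old gcd 1, the gcd CAN increase (e.g., set N[2] = 3).

Answer: yes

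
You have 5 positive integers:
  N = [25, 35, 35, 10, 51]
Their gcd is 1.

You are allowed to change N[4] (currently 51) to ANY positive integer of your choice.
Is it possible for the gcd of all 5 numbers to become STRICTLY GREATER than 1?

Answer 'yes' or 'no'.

Current gcd = 1
gcd of all OTHER numbers (without N[4]=51): gcd([25, 35, 35, 10]) = 5
The new gcd after any change is gcd(5, new_value).
This can be at most 5.
Since 5 > old gcd 1, the gcd CAN increase (e.g., set N[4] = 5).

Answer: yes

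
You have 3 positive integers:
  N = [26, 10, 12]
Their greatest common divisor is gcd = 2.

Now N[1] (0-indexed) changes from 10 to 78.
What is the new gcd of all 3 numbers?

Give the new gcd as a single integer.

Numbers: [26, 10, 12], gcd = 2
Change: index 1, 10 -> 78
gcd of the OTHER numbers (without index 1): gcd([26, 12]) = 2
New gcd = gcd(g_others, new_val) = gcd(2, 78) = 2

Answer: 2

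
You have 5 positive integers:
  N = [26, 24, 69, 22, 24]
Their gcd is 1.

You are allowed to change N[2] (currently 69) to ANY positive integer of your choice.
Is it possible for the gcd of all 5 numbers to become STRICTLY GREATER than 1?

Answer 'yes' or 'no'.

Answer: yes

Derivation:
Current gcd = 1
gcd of all OTHER numbers (without N[2]=69): gcd([26, 24, 22, 24]) = 2
The new gcd after any change is gcd(2, new_value).
This can be at most 2.
Since 2 > old gcd 1, the gcd CAN increase (e.g., set N[2] = 2).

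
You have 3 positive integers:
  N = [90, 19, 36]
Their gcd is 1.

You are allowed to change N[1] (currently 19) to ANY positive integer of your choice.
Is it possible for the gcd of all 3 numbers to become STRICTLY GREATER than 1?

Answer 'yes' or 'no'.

Answer: yes

Derivation:
Current gcd = 1
gcd of all OTHER numbers (without N[1]=19): gcd([90, 36]) = 18
The new gcd after any change is gcd(18, new_value).
This can be at most 18.
Since 18 > old gcd 1, the gcd CAN increase (e.g., set N[1] = 18).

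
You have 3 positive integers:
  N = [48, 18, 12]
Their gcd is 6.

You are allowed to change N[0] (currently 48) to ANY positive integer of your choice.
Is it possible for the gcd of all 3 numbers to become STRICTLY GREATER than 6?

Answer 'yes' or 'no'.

Answer: no

Derivation:
Current gcd = 6
gcd of all OTHER numbers (without N[0]=48): gcd([18, 12]) = 6
The new gcd after any change is gcd(6, new_value).
This can be at most 6.
Since 6 = old gcd 6, the gcd can only stay the same or decrease.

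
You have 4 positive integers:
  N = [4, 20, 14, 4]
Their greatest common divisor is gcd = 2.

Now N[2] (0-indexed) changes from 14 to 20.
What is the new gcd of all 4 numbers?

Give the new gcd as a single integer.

Numbers: [4, 20, 14, 4], gcd = 2
Change: index 2, 14 -> 20
gcd of the OTHER numbers (without index 2): gcd([4, 20, 4]) = 4
New gcd = gcd(g_others, new_val) = gcd(4, 20) = 4

Answer: 4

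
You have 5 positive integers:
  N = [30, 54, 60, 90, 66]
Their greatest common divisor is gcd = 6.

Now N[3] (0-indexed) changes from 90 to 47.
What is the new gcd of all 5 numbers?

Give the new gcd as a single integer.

Answer: 1

Derivation:
Numbers: [30, 54, 60, 90, 66], gcd = 6
Change: index 3, 90 -> 47
gcd of the OTHER numbers (without index 3): gcd([30, 54, 60, 66]) = 6
New gcd = gcd(g_others, new_val) = gcd(6, 47) = 1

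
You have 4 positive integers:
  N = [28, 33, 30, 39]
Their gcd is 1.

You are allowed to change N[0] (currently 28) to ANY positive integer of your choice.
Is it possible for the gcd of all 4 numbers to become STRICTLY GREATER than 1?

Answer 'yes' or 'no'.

Answer: yes

Derivation:
Current gcd = 1
gcd of all OTHER numbers (without N[0]=28): gcd([33, 30, 39]) = 3
The new gcd after any change is gcd(3, new_value).
This can be at most 3.
Since 3 > old gcd 1, the gcd CAN increase (e.g., set N[0] = 3).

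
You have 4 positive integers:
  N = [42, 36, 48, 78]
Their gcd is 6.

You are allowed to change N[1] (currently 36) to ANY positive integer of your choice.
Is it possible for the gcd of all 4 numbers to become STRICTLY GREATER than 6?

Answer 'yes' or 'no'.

Current gcd = 6
gcd of all OTHER numbers (without N[1]=36): gcd([42, 48, 78]) = 6
The new gcd after any change is gcd(6, new_value).
This can be at most 6.
Since 6 = old gcd 6, the gcd can only stay the same or decrease.

Answer: no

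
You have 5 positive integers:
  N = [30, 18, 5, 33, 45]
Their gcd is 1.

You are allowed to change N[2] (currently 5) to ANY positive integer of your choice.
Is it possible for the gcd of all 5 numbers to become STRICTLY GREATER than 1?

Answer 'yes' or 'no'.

Current gcd = 1
gcd of all OTHER numbers (without N[2]=5): gcd([30, 18, 33, 45]) = 3
The new gcd after any change is gcd(3, new_value).
This can be at most 3.
Since 3 > old gcd 1, the gcd CAN increase (e.g., set N[2] = 3).

Answer: yes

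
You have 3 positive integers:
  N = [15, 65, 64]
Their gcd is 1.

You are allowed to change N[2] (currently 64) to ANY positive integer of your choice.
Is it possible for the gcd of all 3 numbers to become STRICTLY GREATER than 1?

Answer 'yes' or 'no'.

Current gcd = 1
gcd of all OTHER numbers (without N[2]=64): gcd([15, 65]) = 5
The new gcd after any change is gcd(5, new_value).
This can be at most 5.
Since 5 > old gcd 1, the gcd CAN increase (e.g., set N[2] = 5).

Answer: yes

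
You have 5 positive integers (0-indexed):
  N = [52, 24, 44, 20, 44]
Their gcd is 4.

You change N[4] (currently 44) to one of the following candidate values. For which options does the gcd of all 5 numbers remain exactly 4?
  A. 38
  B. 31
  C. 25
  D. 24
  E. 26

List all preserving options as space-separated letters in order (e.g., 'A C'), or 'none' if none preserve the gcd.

Answer: D

Derivation:
Old gcd = 4; gcd of others (without N[4]) = 4
New gcd for candidate v: gcd(4, v). Preserves old gcd iff gcd(4, v) = 4.
  Option A: v=38, gcd(4,38)=2 -> changes
  Option B: v=31, gcd(4,31)=1 -> changes
  Option C: v=25, gcd(4,25)=1 -> changes
  Option D: v=24, gcd(4,24)=4 -> preserves
  Option E: v=26, gcd(4,26)=2 -> changes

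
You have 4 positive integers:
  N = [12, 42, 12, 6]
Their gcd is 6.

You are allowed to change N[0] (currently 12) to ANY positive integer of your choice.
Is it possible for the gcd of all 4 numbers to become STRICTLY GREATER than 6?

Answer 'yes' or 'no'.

Current gcd = 6
gcd of all OTHER numbers (without N[0]=12): gcd([42, 12, 6]) = 6
The new gcd after any change is gcd(6, new_value).
This can be at most 6.
Since 6 = old gcd 6, the gcd can only stay the same or decrease.

Answer: no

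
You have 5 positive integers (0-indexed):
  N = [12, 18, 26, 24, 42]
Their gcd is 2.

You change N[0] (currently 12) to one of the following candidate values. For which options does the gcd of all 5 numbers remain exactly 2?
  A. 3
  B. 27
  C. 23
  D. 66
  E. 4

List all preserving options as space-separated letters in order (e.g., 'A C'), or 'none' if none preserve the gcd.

Answer: D E

Derivation:
Old gcd = 2; gcd of others (without N[0]) = 2
New gcd for candidate v: gcd(2, v). Preserves old gcd iff gcd(2, v) = 2.
  Option A: v=3, gcd(2,3)=1 -> changes
  Option B: v=27, gcd(2,27)=1 -> changes
  Option C: v=23, gcd(2,23)=1 -> changes
  Option D: v=66, gcd(2,66)=2 -> preserves
  Option E: v=4, gcd(2,4)=2 -> preserves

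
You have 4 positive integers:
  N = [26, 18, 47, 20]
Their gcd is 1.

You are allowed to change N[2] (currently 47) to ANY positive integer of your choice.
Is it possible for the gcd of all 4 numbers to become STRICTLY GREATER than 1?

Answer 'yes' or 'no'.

Current gcd = 1
gcd of all OTHER numbers (without N[2]=47): gcd([26, 18, 20]) = 2
The new gcd after any change is gcd(2, new_value).
This can be at most 2.
Since 2 > old gcd 1, the gcd CAN increase (e.g., set N[2] = 2).

Answer: yes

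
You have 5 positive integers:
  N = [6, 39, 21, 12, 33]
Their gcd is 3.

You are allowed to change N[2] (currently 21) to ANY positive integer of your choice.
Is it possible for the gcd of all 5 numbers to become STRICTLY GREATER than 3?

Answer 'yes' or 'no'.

Answer: no

Derivation:
Current gcd = 3
gcd of all OTHER numbers (without N[2]=21): gcd([6, 39, 12, 33]) = 3
The new gcd after any change is gcd(3, new_value).
This can be at most 3.
Since 3 = old gcd 3, the gcd can only stay the same or decrease.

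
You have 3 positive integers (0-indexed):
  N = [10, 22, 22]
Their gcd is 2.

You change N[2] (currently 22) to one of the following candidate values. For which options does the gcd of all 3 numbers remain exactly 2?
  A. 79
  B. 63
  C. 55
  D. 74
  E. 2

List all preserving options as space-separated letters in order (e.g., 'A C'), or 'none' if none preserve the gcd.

Answer: D E

Derivation:
Old gcd = 2; gcd of others (without N[2]) = 2
New gcd for candidate v: gcd(2, v). Preserves old gcd iff gcd(2, v) = 2.
  Option A: v=79, gcd(2,79)=1 -> changes
  Option B: v=63, gcd(2,63)=1 -> changes
  Option C: v=55, gcd(2,55)=1 -> changes
  Option D: v=74, gcd(2,74)=2 -> preserves
  Option E: v=2, gcd(2,2)=2 -> preserves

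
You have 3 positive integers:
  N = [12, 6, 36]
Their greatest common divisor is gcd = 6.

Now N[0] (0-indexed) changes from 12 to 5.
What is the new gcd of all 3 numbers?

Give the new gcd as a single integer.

Answer: 1

Derivation:
Numbers: [12, 6, 36], gcd = 6
Change: index 0, 12 -> 5
gcd of the OTHER numbers (without index 0): gcd([6, 36]) = 6
New gcd = gcd(g_others, new_val) = gcd(6, 5) = 1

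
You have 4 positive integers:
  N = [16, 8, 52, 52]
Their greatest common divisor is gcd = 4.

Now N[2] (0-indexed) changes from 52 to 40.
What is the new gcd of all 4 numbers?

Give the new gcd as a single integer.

Answer: 4

Derivation:
Numbers: [16, 8, 52, 52], gcd = 4
Change: index 2, 52 -> 40
gcd of the OTHER numbers (without index 2): gcd([16, 8, 52]) = 4
New gcd = gcd(g_others, new_val) = gcd(4, 40) = 4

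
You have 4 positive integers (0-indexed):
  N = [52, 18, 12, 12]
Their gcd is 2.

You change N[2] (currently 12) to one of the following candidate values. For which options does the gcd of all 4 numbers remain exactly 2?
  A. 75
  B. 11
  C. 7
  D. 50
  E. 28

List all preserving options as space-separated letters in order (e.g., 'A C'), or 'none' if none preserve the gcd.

Old gcd = 2; gcd of others (without N[2]) = 2
New gcd for candidate v: gcd(2, v). Preserves old gcd iff gcd(2, v) = 2.
  Option A: v=75, gcd(2,75)=1 -> changes
  Option B: v=11, gcd(2,11)=1 -> changes
  Option C: v=7, gcd(2,7)=1 -> changes
  Option D: v=50, gcd(2,50)=2 -> preserves
  Option E: v=28, gcd(2,28)=2 -> preserves

Answer: D E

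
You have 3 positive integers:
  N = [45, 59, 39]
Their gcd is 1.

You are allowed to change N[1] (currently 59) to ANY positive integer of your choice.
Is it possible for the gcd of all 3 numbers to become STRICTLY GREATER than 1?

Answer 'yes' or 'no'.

Current gcd = 1
gcd of all OTHER numbers (without N[1]=59): gcd([45, 39]) = 3
The new gcd after any change is gcd(3, new_value).
This can be at most 3.
Since 3 > old gcd 1, the gcd CAN increase (e.g., set N[1] = 3).

Answer: yes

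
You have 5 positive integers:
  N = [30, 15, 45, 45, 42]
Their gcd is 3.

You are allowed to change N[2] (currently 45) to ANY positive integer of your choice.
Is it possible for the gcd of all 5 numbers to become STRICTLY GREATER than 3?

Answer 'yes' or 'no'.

Current gcd = 3
gcd of all OTHER numbers (without N[2]=45): gcd([30, 15, 45, 42]) = 3
The new gcd after any change is gcd(3, new_value).
This can be at most 3.
Since 3 = old gcd 3, the gcd can only stay the same or decrease.

Answer: no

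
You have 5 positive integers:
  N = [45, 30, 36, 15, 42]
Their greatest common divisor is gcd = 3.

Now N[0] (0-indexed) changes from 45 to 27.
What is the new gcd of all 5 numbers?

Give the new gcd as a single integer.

Answer: 3

Derivation:
Numbers: [45, 30, 36, 15, 42], gcd = 3
Change: index 0, 45 -> 27
gcd of the OTHER numbers (without index 0): gcd([30, 36, 15, 42]) = 3
New gcd = gcd(g_others, new_val) = gcd(3, 27) = 3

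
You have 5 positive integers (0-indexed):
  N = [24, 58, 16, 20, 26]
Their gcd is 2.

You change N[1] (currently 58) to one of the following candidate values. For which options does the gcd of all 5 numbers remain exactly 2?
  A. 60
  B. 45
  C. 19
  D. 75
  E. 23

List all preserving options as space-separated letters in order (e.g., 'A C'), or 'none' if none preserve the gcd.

Answer: A

Derivation:
Old gcd = 2; gcd of others (without N[1]) = 2
New gcd for candidate v: gcd(2, v). Preserves old gcd iff gcd(2, v) = 2.
  Option A: v=60, gcd(2,60)=2 -> preserves
  Option B: v=45, gcd(2,45)=1 -> changes
  Option C: v=19, gcd(2,19)=1 -> changes
  Option D: v=75, gcd(2,75)=1 -> changes
  Option E: v=23, gcd(2,23)=1 -> changes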